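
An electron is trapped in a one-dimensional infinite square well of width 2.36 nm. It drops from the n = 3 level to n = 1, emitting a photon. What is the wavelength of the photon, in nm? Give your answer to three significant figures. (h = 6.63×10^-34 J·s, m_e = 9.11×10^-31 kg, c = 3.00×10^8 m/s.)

λ = 2.30×10^3 nm

E_1 = h²/(8m_eL²) = 1.083×10^-20 J, so ΔE = (3² − 1²)E_1 = 8.664×10^-20 J.
λ = hc/ΔE = (6.63×10^-34·3.00×10^8)/8.664×10^-20 = 2.30×10^-6 m = 2.30×10^3 nm.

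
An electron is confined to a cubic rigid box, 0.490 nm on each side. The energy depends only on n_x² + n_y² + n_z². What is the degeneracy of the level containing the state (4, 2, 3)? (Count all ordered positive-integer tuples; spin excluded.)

The level has n_x² + n_y² + n_z² = 29. The ordered positive-integer solutions are (2, 3, 4), (2, 4, 3), (3, 2, 4), (3, 4, 2), (4, 2, 3), (4, 3, 2).
That gives 6 states.

degeneracy = 6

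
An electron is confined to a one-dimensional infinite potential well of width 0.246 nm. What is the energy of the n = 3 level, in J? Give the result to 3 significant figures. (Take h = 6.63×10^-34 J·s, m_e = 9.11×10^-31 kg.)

For an infinite well E_n = n²h²/(8m_eL²), so E_1 = h²/(8m_eL²) = (6.63×10^-34)²/(8·9.11×10^-31·(2.46×10^-10 m)²) = 9.967×10^-19 J.
Then E_3 = 3²·E_1 = 9·9.967×10^-19 J = 8.97×10^-18 J.

E_3 = 8.97×10^-18 J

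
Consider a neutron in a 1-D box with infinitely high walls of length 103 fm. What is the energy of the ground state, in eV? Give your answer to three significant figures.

E_1 = 1.93×10^4 eV

For an infinite well E_n = n²h²/(8m_nL²), so E_1 = h²/(8m_nL²) = (6.626×10^-34)²/(8·1.675×10^-27·(1.03×10^-13 m)²) = 3.088×10^-15 J.
Converting, E_1 = 3.088×10^-15 J / (1.602×10^-19 J/eV) = 1.93×10^4 eV.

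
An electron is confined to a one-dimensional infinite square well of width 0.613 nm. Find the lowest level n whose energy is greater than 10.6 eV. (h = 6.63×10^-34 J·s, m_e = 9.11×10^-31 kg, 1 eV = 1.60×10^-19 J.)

n = 4

E_1 = h²/(8m_eL²) = 1.605×10^-19 J = 1.003 eV.
Need n² > 10.6/1.003 = 10.57, i.e. n > 3.251.
The smallest integer satisfying this is n = 4.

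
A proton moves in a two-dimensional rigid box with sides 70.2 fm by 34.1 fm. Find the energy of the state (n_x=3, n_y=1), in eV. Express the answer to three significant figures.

For a 2D rectangular well E = (h²/8m_p)·Σ n_i²/L_i² = (6.626×10^-34)²/(8·1.673×10^-27) · [3²/(70.2 fm)² + 1²/(34.1 fm)²].
Evaluating gives E = 8.812×10^-14 J = 5.50×10^5 eV.

E = 5.50×10^5 eV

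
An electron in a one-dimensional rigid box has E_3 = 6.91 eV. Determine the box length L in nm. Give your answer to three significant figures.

L = 0.700 nm

From E_n = n²h²/(8m_eL²), L = n·h/√(8m_eE_n).
E_3 = 6.91 eV = 1.107×10^-18 J, so L = 3·6.626×10^-34/√(8·9.109×10^-31·1.107×10^-18) = 7.00×10^-10 m = 0.700 nm.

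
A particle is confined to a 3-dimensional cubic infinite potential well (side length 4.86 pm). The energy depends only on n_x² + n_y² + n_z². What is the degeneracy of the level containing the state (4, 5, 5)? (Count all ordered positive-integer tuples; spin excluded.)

degeneracy = 12

The level has n_x² + n_y² + n_z² = 66. The ordered positive-integer solutions are (1, 1, 8), (1, 4, 7), (1, 7, 4), (1, 8, 1), (4, 1, 7), (4, 5, 5), (4, 7, 1), (5, 4, 5), (5, 5, 4), (7, 1, 4), (7, 4, 1), (8, 1, 1).
That gives 12 states.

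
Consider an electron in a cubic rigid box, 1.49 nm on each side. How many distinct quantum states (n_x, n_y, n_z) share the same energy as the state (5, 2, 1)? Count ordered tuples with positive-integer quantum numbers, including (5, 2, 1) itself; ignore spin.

The level has n_x² + n_y² + n_z² = 30. The ordered positive-integer solutions are (1, 2, 5), (1, 5, 2), (2, 1, 5), (2, 5, 1), (5, 1, 2), (5, 2, 1).
That gives 6 states.

degeneracy = 6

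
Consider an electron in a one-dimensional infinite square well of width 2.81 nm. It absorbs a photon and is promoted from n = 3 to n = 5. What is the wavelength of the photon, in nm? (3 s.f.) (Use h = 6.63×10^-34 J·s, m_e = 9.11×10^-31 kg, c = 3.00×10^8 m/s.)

E_1 = h²/(8m_eL²) = 7.638×10^-21 J, so ΔE = (5² − 3²)E_1 = 1.222×10^-19 J.
λ = hc/ΔE = (6.63×10^-34·3.00×10^8)/1.222×10^-19 = 1.63×10^-6 m = 1.63×10^3 nm.

λ = 1.63×10^3 nm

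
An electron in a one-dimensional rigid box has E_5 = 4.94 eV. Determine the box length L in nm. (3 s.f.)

From E_n = n²h²/(8m_eL²), L = n·h/√(8m_eE_n).
E_5 = 4.94 eV = 7.914×10^-19 J, so L = 5·6.626×10^-34/√(8·9.109×10^-31·7.914×10^-19) = 1.38×10^-9 m = 1.38 nm.

L = 1.38 nm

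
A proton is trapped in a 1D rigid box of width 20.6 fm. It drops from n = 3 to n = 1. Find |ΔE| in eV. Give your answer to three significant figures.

|ΔE| = 3.86×10^6 eV

E_1 = h²/(8m_pL²) = 7.730×10^-14 J.
|ΔE| = |3² − 1²|·E_1 = 8·7.730×10^-14 J = 6.184×10^-13 J = 3.86×10^6 eV.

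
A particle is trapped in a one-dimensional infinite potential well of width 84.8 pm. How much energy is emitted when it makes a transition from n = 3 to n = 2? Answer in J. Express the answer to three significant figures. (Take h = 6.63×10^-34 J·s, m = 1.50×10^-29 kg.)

E_1 = h²/(8mL²) = 5.094×10^-19 J.
|ΔE| = |3² − 2²|·E_1 = 5·5.094×10^-19 J = 2.55×10^-18 J.

|ΔE| = 2.55×10^-18 J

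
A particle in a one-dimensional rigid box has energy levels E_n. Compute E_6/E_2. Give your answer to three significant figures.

E_n ∝ n², so E_6/E_2 = 6²/2² = 36/4 = 9.00.

9.00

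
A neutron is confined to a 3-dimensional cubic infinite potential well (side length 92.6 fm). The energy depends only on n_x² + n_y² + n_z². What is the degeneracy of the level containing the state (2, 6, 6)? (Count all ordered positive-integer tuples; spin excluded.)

The level has n_x² + n_y² + n_z² = 76. The ordered positive-integer solutions are (2, 6, 6), (6, 2, 6), (6, 6, 2).
That gives 3 states.

degeneracy = 3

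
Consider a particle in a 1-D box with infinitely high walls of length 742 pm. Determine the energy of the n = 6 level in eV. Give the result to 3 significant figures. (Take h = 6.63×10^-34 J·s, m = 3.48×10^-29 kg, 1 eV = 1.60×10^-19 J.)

For an infinite well E_n = n²h²/(8mL²), so E_1 = h²/(8mL²) = (6.63×10^-34)²/(8·3.48×10^-29·(7.42×10^-10 m)²) = 2.868×10^-21 J.
Then E_6 = 6²·E_1 = 36·2.868×10^-21 J = 1.032×10^-19 J.
Converting, E_6 = 1.032×10^-19 J / (1.60×10^-19 J/eV) = 0.645 eV.

E_6 = 0.645 eV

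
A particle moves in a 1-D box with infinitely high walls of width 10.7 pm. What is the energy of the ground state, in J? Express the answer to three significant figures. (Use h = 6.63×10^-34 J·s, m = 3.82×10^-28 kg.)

E_1 = 1.26×10^-18 J

For an infinite well E_n = n²h²/(8mL²), so E_1 = h²/(8mL²) = (6.63×10^-34)²/(8·3.82×10^-28·(1.07×10^-11 m)²) = 1.256×10^-18 J.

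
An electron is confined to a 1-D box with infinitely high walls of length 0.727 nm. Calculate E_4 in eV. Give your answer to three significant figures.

E_4 = 11.4 eV

For an infinite well E_n = n²h²/(8m_eL²), so E_1 = h²/(8m_eL²) = (6.626×10^-34)²/(8·9.109×10^-31·(7.27×10^-10 m)²) = 1.140×10^-19 J.
Then E_4 = 4²·E_1 = 16·1.140×10^-19 J = 1.824×10^-18 J.
Converting, E_4 = 1.824×10^-18 J / (1.602×10^-19 J/eV) = 11.4 eV.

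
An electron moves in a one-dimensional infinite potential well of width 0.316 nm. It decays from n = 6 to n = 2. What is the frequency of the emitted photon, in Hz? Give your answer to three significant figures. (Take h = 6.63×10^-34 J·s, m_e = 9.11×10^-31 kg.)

E_1 = h²/(8m_eL²) = 6.040×10^-19 J and ΔE = (6² − 2²)E_1 = 1.933×10^-17 J.
f = ΔE/h = 1.933×10^-17/6.63×10^-34 = 2.92×10^16 Hz.

f = 2.92×10^16 Hz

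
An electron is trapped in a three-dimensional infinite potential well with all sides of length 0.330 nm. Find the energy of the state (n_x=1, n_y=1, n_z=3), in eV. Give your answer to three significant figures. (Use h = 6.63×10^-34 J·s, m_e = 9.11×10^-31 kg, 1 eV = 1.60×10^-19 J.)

E = 38.1 eV

For a 3D rectangular well E = (h²/8m_e)·Σ n_i²/L_i² = (6.63×10^-34)²/(8·9.11×10^-31) · [1²/(0.330 nm)² + 1²/(0.330 nm)² + 3²/(0.330 nm)²].
Evaluating gives E = 6.092×10^-18 J = 38.1 eV.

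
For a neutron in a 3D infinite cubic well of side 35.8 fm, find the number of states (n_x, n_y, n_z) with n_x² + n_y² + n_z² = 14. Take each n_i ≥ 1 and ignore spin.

The level has n_x² + n_y² + n_z² = 14. The ordered positive-integer solutions are (1, 2, 3), (1, 3, 2), (2, 1, 3), (2, 3, 1), (3, 1, 2), (3, 2, 1).
That gives 6 states.

degeneracy = 6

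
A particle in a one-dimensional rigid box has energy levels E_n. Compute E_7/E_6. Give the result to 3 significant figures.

E_n ∝ n², so E_7/E_6 = 7²/6² = 49/36 = 1.36.

1.36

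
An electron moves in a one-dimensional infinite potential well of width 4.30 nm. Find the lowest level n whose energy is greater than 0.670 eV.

n = 6

E_1 = h²/(8m_eL²) = 3.258×10^-21 J = 0.02034 eV.
Need n² > 0.670/0.02034 = 32.94, i.e. n > 5.739.
The smallest integer satisfying this is n = 6.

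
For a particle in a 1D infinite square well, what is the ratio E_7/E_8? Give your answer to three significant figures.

0.766

E_n ∝ n², so E_7/E_8 = 7²/8² = 49/64 = 0.766.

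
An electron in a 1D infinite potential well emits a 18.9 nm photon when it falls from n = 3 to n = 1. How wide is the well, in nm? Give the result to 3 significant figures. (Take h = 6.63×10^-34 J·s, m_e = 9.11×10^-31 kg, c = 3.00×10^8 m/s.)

The photon carries ΔE = hc/λ = 6.63×10^-34·3.00×10^8/1.89×10^-8 m = 1.052×10^-17 J.
Since ΔE = (3² − 1²)E_1, E_1 = 1.315×10^-18 J, and L = h/√(8m_eE_1) = 2.14×10^-10 m = 0.214 nm.

L = 0.214 nm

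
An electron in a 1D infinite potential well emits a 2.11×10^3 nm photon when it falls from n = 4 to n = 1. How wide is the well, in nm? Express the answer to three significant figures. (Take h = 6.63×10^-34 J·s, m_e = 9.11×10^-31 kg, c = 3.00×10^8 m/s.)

L = 3.10 nm

The photon carries ΔE = hc/λ = 6.63×10^-34·3.00×10^8/2.11×10^-6 m = 9.427×10^-20 J.
Since ΔE = (4² − 1²)E_1, E_1 = 6.285×10^-21 J, and L = h/√(8m_eE_1) = 3.10×10^-9 m = 3.10 nm.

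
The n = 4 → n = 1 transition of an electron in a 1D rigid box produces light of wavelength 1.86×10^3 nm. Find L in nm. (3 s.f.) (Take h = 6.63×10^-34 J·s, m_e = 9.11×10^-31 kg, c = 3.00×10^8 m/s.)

L = 2.91 nm

The photon carries ΔE = hc/λ = 6.63×10^-34·3.00×10^8/1.86×10^-6 m = 1.069×10^-19 J.
Since ΔE = (4² − 1²)E_1, E_1 = 7.127×10^-21 J, and L = h/√(8m_eE_1) = 2.91×10^-9 m = 2.91 nm.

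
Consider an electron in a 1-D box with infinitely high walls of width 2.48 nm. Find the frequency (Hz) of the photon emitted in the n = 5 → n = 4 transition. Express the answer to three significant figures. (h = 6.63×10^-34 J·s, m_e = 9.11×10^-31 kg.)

E_1 = h²/(8m_eL²) = 9.807×10^-21 J and ΔE = (5² − 4²)E_1 = 8.826×10^-20 J.
f = ΔE/h = 8.826×10^-20/6.63×10^-34 = 1.33×10^14 Hz.

f = 1.33×10^14 Hz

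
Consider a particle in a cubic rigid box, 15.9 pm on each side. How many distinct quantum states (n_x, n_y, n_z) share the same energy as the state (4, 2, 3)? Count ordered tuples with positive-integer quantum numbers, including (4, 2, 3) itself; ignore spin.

The level has n_x² + n_y² + n_z² = 29. The ordered positive-integer solutions are (2, 3, 4), (2, 4, 3), (3, 2, 4), (3, 4, 2), (4, 2, 3), (4, 3, 2).
That gives 6 states.

degeneracy = 6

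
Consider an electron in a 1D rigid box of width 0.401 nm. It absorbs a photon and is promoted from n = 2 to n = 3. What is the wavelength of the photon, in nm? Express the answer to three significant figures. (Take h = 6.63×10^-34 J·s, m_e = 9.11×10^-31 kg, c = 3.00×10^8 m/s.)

E_1 = h²/(8m_eL²) = 3.751×10^-19 J, so ΔE = (3² − 2²)E_1 = 1.875×10^-18 J.
λ = hc/ΔE = (6.63×10^-34·3.00×10^8)/1.875×10^-18 = 1.06×10^-7 m = 106 nm.

λ = 106 nm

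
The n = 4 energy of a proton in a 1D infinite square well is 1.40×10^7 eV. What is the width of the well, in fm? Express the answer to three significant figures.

From E_n = n²h²/(8m_pL²), L = n·h/√(8m_pE_n).
E_4 = 1.40×10^7 eV = 2.243×10^-12 J, so L = 4·6.626×10^-34/√(8·1.673×10^-27·2.243×10^-12) = 1.53×10^-14 m = 15.3 fm.

L = 15.3 fm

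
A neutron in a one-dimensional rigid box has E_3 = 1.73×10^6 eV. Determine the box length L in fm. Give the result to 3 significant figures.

From E_n = n²h²/(8m_nL²), L = n·h/√(8m_nE_n).
E_3 = 1.73×10^6 eV = 2.771×10^-13 J, so L = 3·6.626×10^-34/√(8·1.675×10^-27·2.771×10^-13) = 3.26×10^-14 m = 32.6 fm.

L = 32.6 fm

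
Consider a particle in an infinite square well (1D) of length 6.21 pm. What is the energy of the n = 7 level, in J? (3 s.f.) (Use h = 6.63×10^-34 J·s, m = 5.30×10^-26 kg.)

For an infinite well E_n = n²h²/(8mL²), so E_1 = h²/(8mL²) = (6.63×10^-34)²/(8·5.30×10^-26·(6.21×10^-12 m)²) = 2.688×10^-20 J.
Then E_7 = 7²·E_1 = 49·2.688×10^-20 J = 1.32×10^-18 J.

E_7 = 1.32×10^-18 J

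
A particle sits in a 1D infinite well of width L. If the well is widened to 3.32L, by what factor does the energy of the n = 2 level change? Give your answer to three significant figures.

0.0907

E_n ∝ 1/L², so the energy scales by 1/3.32² = 0.0907.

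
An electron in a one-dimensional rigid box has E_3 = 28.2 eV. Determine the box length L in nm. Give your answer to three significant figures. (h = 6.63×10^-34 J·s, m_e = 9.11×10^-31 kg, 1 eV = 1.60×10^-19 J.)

L = 0.347 nm

From E_n = n²h²/(8m_eL²), L = n·h/√(8m_eE_n).
E_3 = 28.2 eV = 4.512×10^-18 J, so L = 3·6.63×10^-34/√(8·9.11×10^-31·4.512×10^-18) = 3.47×10^-10 m = 0.347 nm.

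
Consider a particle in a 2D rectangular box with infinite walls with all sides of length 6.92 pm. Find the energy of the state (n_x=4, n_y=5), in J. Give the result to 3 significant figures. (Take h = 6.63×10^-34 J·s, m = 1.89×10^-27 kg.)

E = 2.49×10^-17 J

For a 2D rectangular well E = (h²/8m)·Σ n_i²/L_i² = (6.63×10^-34)²/(8·1.89×10^-27) · [4²/(6.92 pm)² + 5²/(6.92 pm)²].
Evaluating gives E = 2.49×10^-17 J.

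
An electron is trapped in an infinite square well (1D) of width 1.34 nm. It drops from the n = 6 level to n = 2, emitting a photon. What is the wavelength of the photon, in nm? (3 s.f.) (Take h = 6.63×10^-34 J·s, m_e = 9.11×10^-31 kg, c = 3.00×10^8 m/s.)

λ = 185 nm

E_1 = h²/(8m_eL²) = 3.359×10^-20 J, so ΔE = (6² − 2²)E_1 = 1.075×10^-18 J.
λ = hc/ΔE = (6.63×10^-34·3.00×10^8)/1.075×10^-18 = 1.85×10^-7 m = 185 nm.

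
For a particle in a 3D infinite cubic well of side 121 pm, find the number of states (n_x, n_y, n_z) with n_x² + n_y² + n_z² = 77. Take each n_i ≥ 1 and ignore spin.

degeneracy = 12

The level has n_x² + n_y² + n_z² = 77. The ordered positive-integer solutions are (2, 3, 8), (2, 8, 3), (3, 2, 8), (3, 8, 2), (4, 5, 6), (4, 6, 5), (5, 4, 6), (5, 6, 4), (6, 4, 5), (6, 5, 4), (8, 2, 3), (8, 3, 2).
That gives 12 states.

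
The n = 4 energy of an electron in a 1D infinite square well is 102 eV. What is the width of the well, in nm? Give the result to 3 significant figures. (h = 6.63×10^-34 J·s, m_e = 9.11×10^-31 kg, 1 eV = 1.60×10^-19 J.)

From E_n = n²h²/(8m_eL²), L = n·h/√(8m_eE_n).
E_4 = 102 eV = 1.632×10^-17 J, so L = 4·6.63×10^-34/√(8·9.11×10^-31·1.632×10^-17) = 2.43×10^-10 m = 0.243 nm.

L = 0.243 nm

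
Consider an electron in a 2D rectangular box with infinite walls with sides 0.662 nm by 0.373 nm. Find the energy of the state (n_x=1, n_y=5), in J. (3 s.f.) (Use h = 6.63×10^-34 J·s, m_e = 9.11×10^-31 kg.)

For a 2D rectangular well E = (h²/8m_e)·Σ n_i²/L_i² = (6.63×10^-34)²/(8·9.11×10^-31) · [1²/(0.662 nm)² + 5²/(0.373 nm)²].
Evaluating gives E = 1.10×10^-17 J.

E = 1.10×10^-17 J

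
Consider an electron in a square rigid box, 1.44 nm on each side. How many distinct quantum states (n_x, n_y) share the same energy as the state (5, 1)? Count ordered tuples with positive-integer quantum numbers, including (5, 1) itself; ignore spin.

The level has n_x² + n_y² = 26. The ordered positive-integer solutions are (1, 5), (5, 1).
That gives 2 states.

degeneracy = 2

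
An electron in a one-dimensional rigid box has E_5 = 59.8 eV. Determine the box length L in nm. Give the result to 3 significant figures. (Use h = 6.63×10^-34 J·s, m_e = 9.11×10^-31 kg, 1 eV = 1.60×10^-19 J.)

From E_n = n²h²/(8m_eL²), L = n·h/√(8m_eE_n).
E_5 = 59.8 eV = 9.568×10^-18 J, so L = 5·6.63×10^-34/√(8·9.11×10^-31·9.568×10^-18) = 3.97×10^-10 m = 0.397 nm.

L = 0.397 nm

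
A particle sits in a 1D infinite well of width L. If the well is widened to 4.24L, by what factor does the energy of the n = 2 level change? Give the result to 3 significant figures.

E_n ∝ 1/L², so the energy scales by 1/4.24² = 0.0556.

0.0556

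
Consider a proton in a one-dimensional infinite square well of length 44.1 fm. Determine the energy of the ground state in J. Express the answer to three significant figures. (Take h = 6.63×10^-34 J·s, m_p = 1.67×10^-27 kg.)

E_1 = 1.69×10^-14 J

For an infinite well E_n = n²h²/(8m_pL²), so E_1 = h²/(8m_pL²) = (6.63×10^-34)²/(8·1.67×10^-27·(4.41×10^-14 m)²) = 1.692×10^-14 J.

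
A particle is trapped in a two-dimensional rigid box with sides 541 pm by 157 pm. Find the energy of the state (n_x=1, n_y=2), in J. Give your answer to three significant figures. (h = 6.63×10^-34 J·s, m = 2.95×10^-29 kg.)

For a 2D rectangular well E = (h²/8m)·Σ n_i²/L_i² = (6.63×10^-34)²/(8·2.95×10^-29) · [1²/(541 pm)² + 2²/(157 pm)²].
Evaluating gives E = 3.09×10^-19 J.

E = 3.09×10^-19 J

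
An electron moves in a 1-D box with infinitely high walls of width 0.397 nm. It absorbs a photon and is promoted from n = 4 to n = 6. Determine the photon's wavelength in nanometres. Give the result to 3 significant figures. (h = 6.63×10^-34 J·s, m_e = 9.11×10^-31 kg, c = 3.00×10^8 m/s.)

λ = 26.0 nm

E_1 = h²/(8m_eL²) = 3.827×10^-19 J, so ΔE = (6² − 4²)E_1 = 7.654×10^-18 J.
λ = hc/ΔE = (6.63×10^-34·3.00×10^8)/7.654×10^-18 = 2.60×10^-8 m = 26.0 nm.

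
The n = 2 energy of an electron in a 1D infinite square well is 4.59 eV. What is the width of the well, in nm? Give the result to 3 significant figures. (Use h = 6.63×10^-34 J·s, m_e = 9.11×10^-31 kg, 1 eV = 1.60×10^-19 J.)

From E_n = n²h²/(8m_eL²), L = n·h/√(8m_eE_n).
E_2 = 4.59 eV = 7.344×10^-19 J, so L = 2·6.63×10^-34/√(8·9.11×10^-31·7.344×10^-19) = 5.73×10^-10 m = 0.573 nm.

L = 0.573 nm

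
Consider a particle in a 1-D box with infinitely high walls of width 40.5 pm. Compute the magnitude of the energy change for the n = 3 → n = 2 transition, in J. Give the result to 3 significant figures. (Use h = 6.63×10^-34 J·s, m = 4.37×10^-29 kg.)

|ΔE| = 3.83×10^-18 J

E_1 = h²/(8mL²) = 7.666×10^-19 J.
|ΔE| = |3² − 2²|·E_1 = 5·7.666×10^-19 J = 3.83×10^-18 J.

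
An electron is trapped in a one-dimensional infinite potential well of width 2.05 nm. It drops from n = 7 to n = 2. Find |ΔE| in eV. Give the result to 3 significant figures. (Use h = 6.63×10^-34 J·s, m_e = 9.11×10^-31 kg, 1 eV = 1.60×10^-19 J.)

E_1 = h²/(8m_eL²) = 1.435×10^-20 J.
|ΔE| = |7² − 2²|·E_1 = 45·1.435×10^-20 J = 6.458×10^-19 J = 4.04 eV.

|ΔE| = 4.04 eV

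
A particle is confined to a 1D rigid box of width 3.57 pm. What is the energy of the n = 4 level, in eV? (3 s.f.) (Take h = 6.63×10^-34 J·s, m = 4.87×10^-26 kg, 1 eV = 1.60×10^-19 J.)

E_4 = 8.85 eV

For an infinite well E_n = n²h²/(8mL²), so E_1 = h²/(8mL²) = (6.63×10^-34)²/(8·4.87×10^-26·(3.57×10^-12 m)²) = 8.853×10^-20 J.
Then E_4 = 4²·E_1 = 16·8.853×10^-20 J = 1.416×10^-18 J.
Converting, E_4 = 1.416×10^-18 J / (1.60×10^-19 J/eV) = 8.85 eV.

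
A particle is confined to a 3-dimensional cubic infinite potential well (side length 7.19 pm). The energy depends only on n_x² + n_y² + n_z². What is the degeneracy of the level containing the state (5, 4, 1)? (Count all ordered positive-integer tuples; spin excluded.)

The level has n_x² + n_y² + n_z² = 42. The ordered positive-integer solutions are (1, 4, 5), (1, 5, 4), (4, 1, 5), (4, 5, 1), (5, 1, 4), (5, 4, 1).
That gives 6 states.

degeneracy = 6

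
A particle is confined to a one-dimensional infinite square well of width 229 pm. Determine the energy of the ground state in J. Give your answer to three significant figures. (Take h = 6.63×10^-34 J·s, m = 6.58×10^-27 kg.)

For an infinite well E_n = n²h²/(8mL²), so E_1 = h²/(8mL²) = (6.63×10^-34)²/(8·6.58×10^-27·(2.29×10^-10 m)²) = 1.592×10^-22 J.

E_1 = 1.59×10^-22 J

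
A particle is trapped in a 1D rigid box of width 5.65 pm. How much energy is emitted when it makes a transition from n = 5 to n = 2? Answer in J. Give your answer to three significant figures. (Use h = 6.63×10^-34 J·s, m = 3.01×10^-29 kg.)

E_1 = h²/(8mL²) = 5.718×10^-17 J.
|ΔE| = |5² − 2²|·E_1 = 21·5.718×10^-17 J = 1.20×10^-15 J.

|ΔE| = 1.20×10^-15 J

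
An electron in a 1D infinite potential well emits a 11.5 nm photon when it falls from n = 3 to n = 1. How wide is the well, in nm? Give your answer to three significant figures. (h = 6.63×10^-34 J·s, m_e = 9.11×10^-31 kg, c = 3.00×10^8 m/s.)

The photon carries ΔE = hc/λ = 6.63×10^-34·3.00×10^8/1.15×10^-8 m = 1.730×10^-17 J.
Since ΔE = (3² − 1²)E_1, E_1 = 2.162×10^-18 J, and L = h/√(8m_eE_1) = 1.67×10^-10 m = 0.167 nm.

L = 0.167 nm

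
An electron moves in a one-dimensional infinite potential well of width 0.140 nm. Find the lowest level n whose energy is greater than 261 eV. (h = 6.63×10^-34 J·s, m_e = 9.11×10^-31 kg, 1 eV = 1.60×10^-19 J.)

E_1 = h²/(8m_eL²) = 3.077×10^-18 J = 19.23 eV.
Need n² > 261/19.23 = 13.57, i.e. n > 3.684.
The smallest integer satisfying this is n = 4.

n = 4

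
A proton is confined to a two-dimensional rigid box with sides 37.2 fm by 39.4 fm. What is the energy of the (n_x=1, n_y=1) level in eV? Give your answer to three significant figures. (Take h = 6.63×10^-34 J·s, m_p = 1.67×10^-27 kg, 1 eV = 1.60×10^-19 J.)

For a 2D rectangular well E = (h²/8m_p)·Σ n_i²/L_i² = (6.63×10^-34)²/(8·1.67×10^-27) · [1²/(37.2 fm)² + 1²/(39.4 fm)²].
Evaluating gives E = 4.497×10^-14 J = 2.81×10^5 eV.

E = 2.81×10^5 eV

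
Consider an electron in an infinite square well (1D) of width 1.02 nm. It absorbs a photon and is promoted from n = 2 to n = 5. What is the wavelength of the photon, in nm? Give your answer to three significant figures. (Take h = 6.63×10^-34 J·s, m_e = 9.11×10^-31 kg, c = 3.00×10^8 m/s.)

λ = 163 nm

E_1 = h²/(8m_eL²) = 5.797×10^-20 J, so ΔE = (5² − 2²)E_1 = 1.217×10^-18 J.
λ = hc/ΔE = (6.63×10^-34·3.00×10^8)/1.217×10^-18 = 1.63×10^-7 m = 163 nm.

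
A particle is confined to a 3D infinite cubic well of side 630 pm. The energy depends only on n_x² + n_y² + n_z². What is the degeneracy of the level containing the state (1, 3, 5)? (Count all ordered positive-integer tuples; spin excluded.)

degeneracy = 6

The level has n_x² + n_y² + n_z² = 35. The ordered positive-integer solutions are (1, 3, 5), (1, 5, 3), (3, 1, 5), (3, 5, 1), (5, 1, 3), (5, 3, 1).
That gives 6 states.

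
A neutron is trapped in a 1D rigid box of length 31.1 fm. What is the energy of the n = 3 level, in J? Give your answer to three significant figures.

E_3 = 3.05×10^-13 J

For an infinite well E_n = n²h²/(8m_nL²), so E_1 = h²/(8m_nL²) = (6.626×10^-34)²/(8·1.675×10^-27·(3.11×10^-14 m)²) = 3.387×10^-14 J.
Then E_3 = 3²·E_1 = 9·3.387×10^-14 J = 3.05×10^-13 J.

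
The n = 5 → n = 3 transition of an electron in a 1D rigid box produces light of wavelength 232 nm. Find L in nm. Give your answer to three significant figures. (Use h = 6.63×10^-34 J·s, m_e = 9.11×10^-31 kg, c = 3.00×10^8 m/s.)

L = 1.06 nm

The photon carries ΔE = hc/λ = 6.63×10^-34·3.00×10^8/2.32×10^-7 m = 8.573×10^-19 J.
Since ΔE = (5² − 3²)E_1, E_1 = 5.358×10^-20 J, and L = h/√(8m_eE_1) = 1.06×10^-9 m = 1.06 nm.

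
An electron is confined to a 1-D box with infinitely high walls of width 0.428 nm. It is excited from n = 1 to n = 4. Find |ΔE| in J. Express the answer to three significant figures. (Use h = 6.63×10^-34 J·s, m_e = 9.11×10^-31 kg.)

E_1 = h²/(8m_eL²) = 3.293×10^-19 J.
|ΔE| = |1² − 4²|·E_1 = 15·3.293×10^-19 J = 4.94×10^-18 J.

|ΔE| = 4.94×10^-18 J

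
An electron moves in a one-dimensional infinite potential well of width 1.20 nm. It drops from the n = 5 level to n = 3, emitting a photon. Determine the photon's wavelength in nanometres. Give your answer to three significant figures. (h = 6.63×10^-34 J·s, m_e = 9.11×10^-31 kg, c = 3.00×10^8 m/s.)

λ = 297 nm

E_1 = h²/(8m_eL²) = 4.188×10^-20 J, so ΔE = (5² − 3²)E_1 = 6.701×10^-19 J.
λ = hc/ΔE = (6.63×10^-34·3.00×10^8)/6.701×10^-19 = 2.97×10^-7 m = 297 nm.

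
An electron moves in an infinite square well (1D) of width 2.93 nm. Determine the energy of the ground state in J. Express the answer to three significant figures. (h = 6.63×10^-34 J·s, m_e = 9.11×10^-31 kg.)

For an infinite well E_n = n²h²/(8m_eL²), so E_1 = h²/(8m_eL²) = (6.63×10^-34)²/(8·9.11×10^-31·(2.93×10^-9 m)²) = 7.026×10^-21 J.

E_1 = 7.03×10^-21 J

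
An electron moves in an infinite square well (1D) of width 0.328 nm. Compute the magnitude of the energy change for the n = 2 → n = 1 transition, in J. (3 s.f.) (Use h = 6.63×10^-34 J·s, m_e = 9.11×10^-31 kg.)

|ΔE| = 1.68×10^-18 J

E_1 = h²/(8m_eL²) = 5.606×10^-19 J.
|ΔE| = |2² − 1²|·E_1 = 3·5.606×10^-19 J = 1.68×10^-18 J.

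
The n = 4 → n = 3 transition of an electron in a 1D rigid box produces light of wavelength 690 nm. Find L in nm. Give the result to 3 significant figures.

L = 1.21 nm

The photon carries ΔE = hc/λ = 6.626×10^-34·2.998×10^8/6.90×10^-7 m = 2.879×10^-19 J.
Since ΔE = (4² − 3²)E_1, E_1 = 4.113×10^-20 J, and L = h/√(8m_eE_1) = 1.21×10^-9 m = 1.21 nm.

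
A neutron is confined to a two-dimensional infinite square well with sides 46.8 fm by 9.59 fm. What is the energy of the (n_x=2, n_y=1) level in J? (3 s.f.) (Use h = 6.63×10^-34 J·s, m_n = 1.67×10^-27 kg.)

For a 2D rectangular well E = (h²/8m_n)·Σ n_i²/L_i² = (6.63×10^-34)²/(8·1.67×10^-27) · [2²/(46.8 fm)² + 1²/(9.59 fm)²].
Evaluating gives E = 4.18×10^-13 J.

E = 4.18×10^-13 J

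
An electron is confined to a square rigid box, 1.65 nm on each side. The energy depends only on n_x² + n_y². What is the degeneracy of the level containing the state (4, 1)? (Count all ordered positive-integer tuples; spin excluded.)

The level has n_x² + n_y² = 17. The ordered positive-integer solutions are (1, 4), (4, 1).
That gives 2 states.

degeneracy = 2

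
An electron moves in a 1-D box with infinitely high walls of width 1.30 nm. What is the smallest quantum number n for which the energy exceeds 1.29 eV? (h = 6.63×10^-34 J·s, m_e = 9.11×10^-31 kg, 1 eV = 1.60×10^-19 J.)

n = 3

E_1 = h²/(8m_eL²) = 3.569×10^-20 J = 0.2231 eV.
Need n² > 1.29/0.2231 = 5.782, i.e. n > 2.405.
The smallest integer satisfying this is n = 3.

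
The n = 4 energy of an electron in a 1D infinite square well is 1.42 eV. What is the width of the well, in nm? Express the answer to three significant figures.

L = 2.06 nm

From E_n = n²h²/(8m_eL²), L = n·h/√(8m_eE_n).
E_4 = 1.42 eV = 2.275×10^-19 J, so L = 4·6.626×10^-34/√(8·9.109×10^-31·2.275×10^-19) = 2.06×10^-9 m = 2.06 nm.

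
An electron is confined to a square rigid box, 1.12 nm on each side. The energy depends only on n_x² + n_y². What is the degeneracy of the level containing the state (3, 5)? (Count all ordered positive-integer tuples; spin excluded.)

The level has n_x² + n_y² = 34. The ordered positive-integer solutions are (3, 5), (5, 3).
That gives 2 states.

degeneracy = 2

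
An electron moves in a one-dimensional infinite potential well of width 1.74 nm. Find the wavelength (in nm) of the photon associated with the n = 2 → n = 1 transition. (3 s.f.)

E_1 = h²/(8m_eL²) = 1.990×10^-20 J, so ΔE = (2² − 1²)E_1 = 5.970×10^-20 J.
λ = hc/ΔE = (6.626×10^-34·2.998×10^8)/5.970×10^-20 = 3.33×10^-6 m = 3.33×10^3 nm.

λ = 3.33×10^3 nm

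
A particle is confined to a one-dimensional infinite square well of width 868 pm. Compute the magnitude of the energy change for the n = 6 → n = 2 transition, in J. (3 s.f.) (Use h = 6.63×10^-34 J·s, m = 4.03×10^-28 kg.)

|ΔE| = 5.79×10^-21 J

E_1 = h²/(8mL²) = 1.810×10^-22 J.
|ΔE| = |6² − 2²|·E_1 = 32·1.810×10^-22 J = 5.79×10^-21 J.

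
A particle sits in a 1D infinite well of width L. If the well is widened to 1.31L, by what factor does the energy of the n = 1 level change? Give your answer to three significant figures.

0.583

E_n ∝ 1/L², so the energy scales by 1/1.31² = 0.583.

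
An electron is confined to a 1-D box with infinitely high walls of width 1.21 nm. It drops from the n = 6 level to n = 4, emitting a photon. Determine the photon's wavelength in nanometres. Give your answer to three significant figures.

E_1 = h²/(8m_eL²) = 4.115×10^-20 J, so ΔE = (6² − 4²)E_1 = 8.230×10^-19 J.
λ = hc/ΔE = (6.626×10^-34·2.998×10^8)/8.230×10^-19 = 2.41×10^-7 m = 241 nm.

λ = 241 nm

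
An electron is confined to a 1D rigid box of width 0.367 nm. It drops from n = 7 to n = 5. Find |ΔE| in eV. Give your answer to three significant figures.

|ΔE| = 67.0 eV

E_1 = h²/(8m_eL²) = 4.473×10^-19 J.
|ΔE| = |7² − 5²|·E_1 = 24·4.473×10^-19 J = 1.074×10^-17 J = 67.0 eV.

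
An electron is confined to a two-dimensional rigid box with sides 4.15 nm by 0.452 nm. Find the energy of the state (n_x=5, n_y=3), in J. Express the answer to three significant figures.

For a 2D rectangular well E = (h²/8m_e)·Σ n_i²/L_i² = (6.626×10^-34)²/(8·9.109×10^-31) · [5²/(4.15 nm)² + 3²/(0.452 nm)²].
Evaluating gives E = 2.74×10^-18 J.

E = 2.74×10^-18 J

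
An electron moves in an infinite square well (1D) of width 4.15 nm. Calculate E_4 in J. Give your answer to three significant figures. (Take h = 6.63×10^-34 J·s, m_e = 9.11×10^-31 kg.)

For an infinite well E_n = n²h²/(8m_eL²), so E_1 = h²/(8m_eL²) = (6.63×10^-34)²/(8·9.11×10^-31·(4.15×10^-9 m)²) = 3.502×10^-21 J.
Then E_4 = 4²·E_1 = 16·3.502×10^-21 J = 5.60×10^-20 J.

E_4 = 5.60×10^-20 J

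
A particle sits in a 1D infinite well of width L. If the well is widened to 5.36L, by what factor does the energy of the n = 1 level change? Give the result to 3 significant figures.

E_n ∝ 1/L², so the energy scales by 1/5.36² = 0.0348.

0.0348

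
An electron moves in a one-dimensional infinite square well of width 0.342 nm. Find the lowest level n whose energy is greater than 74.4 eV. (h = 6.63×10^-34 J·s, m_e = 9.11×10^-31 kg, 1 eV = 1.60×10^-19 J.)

n = 5

E_1 = h²/(8m_eL²) = 5.157×10^-19 J = 3.223 eV.
Need n² > 74.4/3.223 = 23.08, i.e. n > 4.804.
The smallest integer satisfying this is n = 5.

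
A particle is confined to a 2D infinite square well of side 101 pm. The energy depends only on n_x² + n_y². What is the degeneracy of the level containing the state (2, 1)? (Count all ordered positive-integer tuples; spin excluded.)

The level has n_x² + n_y² = 5. The ordered positive-integer solutions are (1, 2), (2, 1).
That gives 2 states.

degeneracy = 2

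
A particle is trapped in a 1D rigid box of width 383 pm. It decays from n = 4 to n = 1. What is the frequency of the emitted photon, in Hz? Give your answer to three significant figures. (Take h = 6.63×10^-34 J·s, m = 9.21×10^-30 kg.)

E_1 = h²/(8mL²) = 4.067×10^-20 J and ΔE = (4² − 1²)E_1 = 6.100×10^-19 J.
f = ΔE/h = 6.100×10^-19/6.63×10^-34 = 9.20×10^14 Hz.

f = 9.20×10^14 Hz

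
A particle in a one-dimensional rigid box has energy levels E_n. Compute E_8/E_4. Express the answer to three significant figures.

4.00

E_n ∝ n², so E_8/E_4 = 8²/4² = 64/16 = 4.00.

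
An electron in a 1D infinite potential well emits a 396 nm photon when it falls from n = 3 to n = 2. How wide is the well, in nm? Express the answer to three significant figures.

The photon carries ΔE = hc/λ = 6.626×10^-34·2.998×10^8/3.96×10^-7 m = 5.016×10^-19 J.
Since ΔE = (3² − 2²)E_1, E_1 = 1.003×10^-19 J, and L = h/√(8m_eE_1) = 7.75×10^-10 m = 0.775 nm.

L = 0.775 nm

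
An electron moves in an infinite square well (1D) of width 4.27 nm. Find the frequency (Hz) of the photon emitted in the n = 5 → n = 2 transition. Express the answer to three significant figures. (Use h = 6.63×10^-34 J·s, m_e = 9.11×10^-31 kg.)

f = 1.05×10^14 Hz

E_1 = h²/(8m_eL²) = 3.308×10^-21 J and ΔE = (5² − 2²)E_1 = 6.947×10^-20 J.
f = ΔE/h = 6.947×10^-20/6.63×10^-34 = 1.05×10^14 Hz.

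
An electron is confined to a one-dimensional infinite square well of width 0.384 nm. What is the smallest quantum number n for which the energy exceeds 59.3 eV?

E_1 = h²/(8m_eL²) = 4.086×10^-19 J = 2.551 eV.
Need n² > 59.3/2.551 = 23.25, i.e. n > 4.822.
The smallest integer satisfying this is n = 5.

n = 5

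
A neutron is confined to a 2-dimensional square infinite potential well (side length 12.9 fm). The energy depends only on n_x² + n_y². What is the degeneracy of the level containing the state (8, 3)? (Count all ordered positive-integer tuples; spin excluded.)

The level has n_x² + n_y² = 73. The ordered positive-integer solutions are (3, 8), (8, 3).
That gives 2 states.

degeneracy = 2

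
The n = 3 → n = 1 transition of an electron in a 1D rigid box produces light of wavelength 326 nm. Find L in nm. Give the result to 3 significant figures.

L = 0.889 nm

The photon carries ΔE = hc/λ = 6.626×10^-34·2.998×10^8/3.26×10^-7 m = 6.093×10^-19 J.
Since ΔE = (3² − 1²)E_1, E_1 = 7.616×10^-20 J, and L = h/√(8m_eE_1) = 8.89×10^-10 m = 0.889 nm.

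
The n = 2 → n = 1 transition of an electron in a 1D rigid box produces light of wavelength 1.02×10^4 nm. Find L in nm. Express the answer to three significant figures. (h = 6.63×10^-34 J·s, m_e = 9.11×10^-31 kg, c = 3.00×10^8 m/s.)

The photon carries ΔE = hc/λ = 6.63×10^-34·3.00×10^8/1.02×10^-5 m = 1.950×10^-20 J.
Since ΔE = (2² − 1²)E_1, E_1 = 6.500×10^-21 J, and L = h/√(8m_eE_1) = 3.05×10^-9 m = 3.05 nm.

L = 3.05 nm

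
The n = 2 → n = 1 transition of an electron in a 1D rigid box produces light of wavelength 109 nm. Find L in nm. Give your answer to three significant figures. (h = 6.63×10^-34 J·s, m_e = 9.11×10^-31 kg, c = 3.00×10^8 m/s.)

The photon carries ΔE = hc/λ = 6.63×10^-34·3.00×10^8/1.09×10^-7 m = 1.825×10^-18 J.
Since ΔE = (2² − 1²)E_1, E_1 = 6.083×10^-19 J, and L = h/√(8m_eE_1) = 3.15×10^-10 m = 0.315 nm.

L = 0.315 nm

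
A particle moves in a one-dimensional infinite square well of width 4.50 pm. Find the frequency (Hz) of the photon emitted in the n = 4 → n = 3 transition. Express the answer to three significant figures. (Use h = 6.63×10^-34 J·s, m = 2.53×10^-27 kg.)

E_1 = h²/(8mL²) = 1.072×10^-18 J and ΔE = (4² − 3²)E_1 = 7.504×10^-18 J.
f = ΔE/h = 7.504×10^-18/6.63×10^-34 = 1.13×10^16 Hz.

f = 1.13×10^16 Hz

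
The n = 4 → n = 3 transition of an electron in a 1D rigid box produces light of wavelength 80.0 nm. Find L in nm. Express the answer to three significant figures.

The photon carries ΔE = hc/λ = 6.626×10^-34·2.998×10^8/8.00×10^-8 m = 2.483×10^-18 J.
Since ΔE = (4² − 3²)E_1, E_1 = 3.547×10^-19 J, and L = h/√(8m_eE_1) = 4.12×10^-10 m = 0.412 nm.

L = 0.412 nm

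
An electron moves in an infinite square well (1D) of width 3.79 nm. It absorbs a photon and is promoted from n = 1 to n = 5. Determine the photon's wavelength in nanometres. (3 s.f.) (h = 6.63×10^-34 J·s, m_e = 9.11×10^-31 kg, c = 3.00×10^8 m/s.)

λ = 1.97×10^3 nm

E_1 = h²/(8m_eL²) = 4.199×10^-21 J, so ΔE = (5² − 1²)E_1 = 1.008×10^-19 J.
λ = hc/ΔE = (6.63×10^-34·3.00×10^8)/1.008×10^-19 = 1.97×10^-6 m = 1.97×10^3 nm.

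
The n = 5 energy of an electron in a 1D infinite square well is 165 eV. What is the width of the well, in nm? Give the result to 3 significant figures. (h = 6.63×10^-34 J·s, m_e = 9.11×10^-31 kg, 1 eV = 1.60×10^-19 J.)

L = 0.239 nm

From E_n = n²h²/(8m_eL²), L = n·h/√(8m_eE_n).
E_5 = 165 eV = 2.640×10^-17 J, so L = 5·6.63×10^-34/√(8·9.11×10^-31·2.640×10^-17) = 2.39×10^-10 m = 0.239 nm.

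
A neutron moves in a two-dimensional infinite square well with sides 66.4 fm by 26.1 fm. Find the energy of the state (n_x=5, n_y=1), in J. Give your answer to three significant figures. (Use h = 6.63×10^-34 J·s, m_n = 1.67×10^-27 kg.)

E = 2.35×10^-13 J

For a 2D rectangular well E = (h²/8m_n)·Σ n_i²/L_i² = (6.63×10^-34)²/(8·1.67×10^-27) · [5²/(66.4 fm)² + 1²/(26.1 fm)²].
Evaluating gives E = 2.35×10^-13 J.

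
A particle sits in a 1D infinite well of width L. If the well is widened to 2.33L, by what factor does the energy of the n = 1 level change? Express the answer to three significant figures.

E_n ∝ 1/L², so the energy scales by 1/2.33² = 0.184.

0.184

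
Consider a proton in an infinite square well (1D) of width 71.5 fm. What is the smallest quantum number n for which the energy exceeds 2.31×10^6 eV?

E_1 = h²/(8m_pL²) = 6.417×10^-15 J = 4.006×10^4 eV.
Need n² > 2.31×10^6/4.006×10^4 = 57.66, i.e. n > 7.593.
The smallest integer satisfying this is n = 8.

n = 8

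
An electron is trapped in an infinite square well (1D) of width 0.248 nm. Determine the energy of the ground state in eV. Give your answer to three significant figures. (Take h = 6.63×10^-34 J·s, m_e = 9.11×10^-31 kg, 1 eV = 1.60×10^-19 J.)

E_1 = 6.13 eV

For an infinite well E_n = n²h²/(8m_eL²), so E_1 = h²/(8m_eL²) = (6.63×10^-34)²/(8·9.11×10^-31·(2.48×10^-10 m)²) = 9.807×10^-19 J.
Converting, E_1 = 9.807×10^-19 J / (1.60×10^-19 J/eV) = 6.13 eV.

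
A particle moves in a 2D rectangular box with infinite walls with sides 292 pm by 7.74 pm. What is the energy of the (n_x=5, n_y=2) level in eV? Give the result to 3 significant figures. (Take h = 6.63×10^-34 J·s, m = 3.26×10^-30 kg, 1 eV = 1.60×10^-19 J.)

For a 2D rectangular well E = (h²/8m)·Σ n_i²/L_i² = (6.63×10^-34)²/(8·3.26×10^-30) · [5²/(292 pm)² + 2²/(7.74 pm)²].
Evaluating gives E = 1.130×10^-15 J = 7.06×10^3 eV.

E = 7.06×10^3 eV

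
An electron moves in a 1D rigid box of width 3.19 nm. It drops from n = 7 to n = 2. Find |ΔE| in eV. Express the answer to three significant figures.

|ΔE| = 1.66 eV

E_1 = h²/(8m_eL²) = 5.921×10^-21 J.
|ΔE| = |7² − 2²|·E_1 = 45·5.921×10^-21 J = 2.664×10^-19 J = 1.66 eV.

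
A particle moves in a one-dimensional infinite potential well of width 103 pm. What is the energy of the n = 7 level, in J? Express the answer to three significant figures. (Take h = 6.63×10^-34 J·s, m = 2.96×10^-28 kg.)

For an infinite well E_n = n²h²/(8mL²), so E_1 = h²/(8mL²) = (6.63×10^-34)²/(8·2.96×10^-28·(1.03×10^-10 m)²) = 1.750×10^-20 J.
Then E_7 = 7²·E_1 = 49·1.750×10^-20 J = 8.57×10^-19 J.

E_7 = 8.57×10^-19 J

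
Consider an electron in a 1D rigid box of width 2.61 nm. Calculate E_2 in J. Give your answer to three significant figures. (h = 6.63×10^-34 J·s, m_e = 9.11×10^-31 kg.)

E_2 = 3.54×10^-20 J

For an infinite well E_n = n²h²/(8m_eL²), so E_1 = h²/(8m_eL²) = (6.63×10^-34)²/(8·9.11×10^-31·(2.61×10^-9 m)²) = 8.854×10^-21 J.
Then E_2 = 2²·E_1 = 4·8.854×10^-21 J = 3.54×10^-20 J.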